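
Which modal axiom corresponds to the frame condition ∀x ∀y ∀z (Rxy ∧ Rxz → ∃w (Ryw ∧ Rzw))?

◇□q → □◇q

This is convergence; the standard corresponding axiom is .2: ◇□q → □◇q.
Suppose ◇□q→□◇q is valid. Take Rxy, Rxz and set V(q)={w : Ryw}. Then □q at y so ◇□q at x, so □◇q at x, so ◇q at z, giving w with Rzw and Ryw.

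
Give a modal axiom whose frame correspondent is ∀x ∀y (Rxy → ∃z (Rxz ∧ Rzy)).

□□s → □s

This is density; the standard corresponding axiom is C4: □□s → □s.
Suppose □□s→□s is valid. Take Rxy and set V(s)={w : xR²w}. Then □□s at x, so □s at x, so s at y, i.e. ∃z(Rxz∧Rzy).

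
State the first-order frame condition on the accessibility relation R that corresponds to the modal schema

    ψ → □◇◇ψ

This is a Sahlqvist (Geach-type) schema ◇^0□^0ψ → □^1◇^2ψ.
First-order correspondent: ∀x ∀z (xRz → ∃w (x = w ∧ zR²w)).

∀x ∀z (xRz → ∃w (x = w ∧ zR²w))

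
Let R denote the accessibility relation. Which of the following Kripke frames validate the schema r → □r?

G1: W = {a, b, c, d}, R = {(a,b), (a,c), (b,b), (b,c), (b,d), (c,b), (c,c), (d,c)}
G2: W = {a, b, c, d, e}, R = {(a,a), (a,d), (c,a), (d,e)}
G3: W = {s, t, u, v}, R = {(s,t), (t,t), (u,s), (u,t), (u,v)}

This is the axiom for a generalized confluence (Geach) condition; its first-order frame correspondent is ∀x ∀z (xRz → ∃w (x = w ∧ z = w)).
G1: fails — aRb but a ≠ b.
G2: fails — aRd but a ≠ d.
G3: fails — sRt but s ≠ t.

none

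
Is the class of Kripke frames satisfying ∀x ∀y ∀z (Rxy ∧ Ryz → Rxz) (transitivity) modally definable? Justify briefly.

Yes, by □q → □□q

The condition is transitivity. A defining modal formula is □q → □□q.
Suppose □q→□□q is valid. Take Rxy, Ryz and set V(q)={w : Rxw}. Then □q at x, so □□q at x, so □q at y, so q at z, i.e. Rxz.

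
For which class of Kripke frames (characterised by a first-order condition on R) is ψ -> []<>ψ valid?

Suppose ψ→□◇ψ is valid. Take Rxy and set V(ψ)={x}. Then ψ at x, so □◇ψ at x, so ◇ψ at y, so some z with Ryz has ψ; z=x, i.e. Ryx.
Conversely, any frame satisfying forall x forall y (Rxy -> Ryx) validates the schema.
Frame condition: forall x forall y (Rxy -> Ryx).

symmetry: forall x forall y (Rxy -> Ryx)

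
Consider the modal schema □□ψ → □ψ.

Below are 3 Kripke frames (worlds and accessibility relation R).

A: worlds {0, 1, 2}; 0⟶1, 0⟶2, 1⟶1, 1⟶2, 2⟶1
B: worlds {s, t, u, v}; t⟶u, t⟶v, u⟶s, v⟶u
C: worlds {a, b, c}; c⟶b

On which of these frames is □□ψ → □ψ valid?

A

The schema corresponds to density: ∀x ∀y (Rxy → ∃z (Rxz ∧ Rzy)).
A: holds.
B: fails — Rus but no z with Ruz and Rzs.
C: fails — Rcb but no z with Rcz and Rzb.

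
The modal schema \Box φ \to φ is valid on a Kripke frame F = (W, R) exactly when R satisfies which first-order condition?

reflexivity

Suppose □φ→φ is valid. At any x set V(φ)={w : Rxw}. Then □φ holds at x, so φ holds at x, i.e. Rxx.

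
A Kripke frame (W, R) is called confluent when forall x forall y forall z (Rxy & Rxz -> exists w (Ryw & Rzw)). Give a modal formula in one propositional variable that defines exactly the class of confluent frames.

The condition is convergence. The .2 schema ◇□q → □◇q defines it.
Suppose ◇□q→□◇q is valid. Take Rxy, Rxz and set V(q)={w : Ryw}. Then □q at y so ◇□q at x, so □◇q at x, so ◇q at z, giving w with Rzw and Ryw.

◇□q → □◇q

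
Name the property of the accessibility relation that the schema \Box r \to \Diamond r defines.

Seriality

Suppose □r→◇r is valid. At any x set V(r)=W. Then □r at x, so ◇r at x, so x has a successor.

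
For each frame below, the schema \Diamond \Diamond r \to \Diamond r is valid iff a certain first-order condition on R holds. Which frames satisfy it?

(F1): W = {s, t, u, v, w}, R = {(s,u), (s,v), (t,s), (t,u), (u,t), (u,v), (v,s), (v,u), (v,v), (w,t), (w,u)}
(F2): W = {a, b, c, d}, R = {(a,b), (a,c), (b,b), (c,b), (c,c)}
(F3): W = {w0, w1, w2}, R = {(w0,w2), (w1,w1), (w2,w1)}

(F2)

Frame correspondent (Sahlqvist): \forall x \forall y \forall z (Rxy \wedge Ryz \to Rxz) — i.e. transitivity.
(F1): fails — Ruv and Rvu but not Ruu.
(F2): ✓.
(F3): fails — Rw0w2 and Rw2w1 but not Rw0w1.
Valid on: (F2).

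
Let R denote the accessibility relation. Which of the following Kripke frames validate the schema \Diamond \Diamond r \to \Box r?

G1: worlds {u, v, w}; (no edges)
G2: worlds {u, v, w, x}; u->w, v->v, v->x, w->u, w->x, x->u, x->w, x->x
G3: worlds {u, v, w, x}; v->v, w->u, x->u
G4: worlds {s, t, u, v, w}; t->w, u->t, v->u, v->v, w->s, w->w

G1, G3

Frame correspondent (Sahlqvist): \forall x \forall y \forall z ((x R^2 y \wedge xRz) \to \exists w (y = w \wedge z = w)) — i.e. a generalized confluence (Geach) condition.
G1: condition met.
G2: fails — uR²u, uRw but u ≠ w.
G3: condition met.
G4: fails — tR²s, tRw but s ≠ w.
Valid on: G1, G3.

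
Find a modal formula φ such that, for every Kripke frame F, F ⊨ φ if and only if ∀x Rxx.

This is reflexivity; the standard corresponding axiom is T: □s → s.
Suppose □s→s is valid. At any x set V(s)={w : Rxw}. Then □s holds at x, so s holds at x, i.e. Rxx.

□s → s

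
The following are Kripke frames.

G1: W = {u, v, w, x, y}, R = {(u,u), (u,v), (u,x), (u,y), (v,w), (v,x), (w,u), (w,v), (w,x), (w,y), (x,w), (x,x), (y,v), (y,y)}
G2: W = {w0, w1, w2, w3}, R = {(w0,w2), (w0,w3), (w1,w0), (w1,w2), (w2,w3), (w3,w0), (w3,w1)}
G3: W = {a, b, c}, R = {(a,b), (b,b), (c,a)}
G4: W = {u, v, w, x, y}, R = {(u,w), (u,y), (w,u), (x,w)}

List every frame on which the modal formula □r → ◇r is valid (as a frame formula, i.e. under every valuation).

The schema corresponds to seriality: ∀x ∃y Rxy.
G1: holds.
G2: holds.
G3: holds.
G4: fails — world v has no successor.
Valid on: G1, G2, G3.

G1, G2, G3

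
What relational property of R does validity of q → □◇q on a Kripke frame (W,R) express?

Suppose q→□◇q is valid. Take Rxy and set V(q)={x}. Then q at x, so □◇q at x, so ◇q at y, so some z with Ryz has q; z=x, i.e. Ryx.
The converse is a direct semantic check.
Frame condition: ∀x ∀y (Rxy → Ryx).

symmetry: ∀x ∀y (Rxy → Ryx)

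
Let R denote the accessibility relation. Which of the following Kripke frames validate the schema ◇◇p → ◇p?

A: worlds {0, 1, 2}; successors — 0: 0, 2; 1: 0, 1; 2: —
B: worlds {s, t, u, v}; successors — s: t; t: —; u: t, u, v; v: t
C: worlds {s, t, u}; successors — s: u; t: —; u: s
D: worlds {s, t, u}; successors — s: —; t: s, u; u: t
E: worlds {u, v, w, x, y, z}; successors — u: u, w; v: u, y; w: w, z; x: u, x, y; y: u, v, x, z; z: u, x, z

Frame correspondent (Sahlqvist): ∀x ∀y ∀z (Rxy ∧ Ryz → Rxz) — i.e. transitivity.
A: fails — R10 and R02 but not R12.
B: condition met.
C: fails — Rsu and Rus but not Rss.
D: fails — Rtu and Rut but not Rtt.
E: fails — Ryx and Rxy but not Ryy.
Valid on: B.

B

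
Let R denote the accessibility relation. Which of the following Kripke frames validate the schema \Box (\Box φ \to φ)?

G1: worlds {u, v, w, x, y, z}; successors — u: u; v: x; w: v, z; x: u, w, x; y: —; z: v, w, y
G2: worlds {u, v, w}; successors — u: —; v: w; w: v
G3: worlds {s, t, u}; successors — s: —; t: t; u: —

G3

The schema corresponds to shift-reflexivity: \forall x \forall y (Rxy \to Ryy).
G1: fails — Rxw but not Rww.
G2: fails — Rwv but not Rvv.
G3: satisfies the condition.
Valid on: G3.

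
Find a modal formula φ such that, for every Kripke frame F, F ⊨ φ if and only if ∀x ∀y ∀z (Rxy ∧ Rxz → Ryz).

This is the Euclidean property; the standard corresponding axiom is 5: ◇p → □◇p.

◇p → □◇p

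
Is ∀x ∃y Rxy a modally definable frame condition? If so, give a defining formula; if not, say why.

Yes, by □q → ◇q

This is a Sahlqvist condition; the D axiom □q → ◇q defines it.
Suppose □q→◇q is valid. At any x set V(q)=W. Then □q at x, so ◇q at x, so x has a successor.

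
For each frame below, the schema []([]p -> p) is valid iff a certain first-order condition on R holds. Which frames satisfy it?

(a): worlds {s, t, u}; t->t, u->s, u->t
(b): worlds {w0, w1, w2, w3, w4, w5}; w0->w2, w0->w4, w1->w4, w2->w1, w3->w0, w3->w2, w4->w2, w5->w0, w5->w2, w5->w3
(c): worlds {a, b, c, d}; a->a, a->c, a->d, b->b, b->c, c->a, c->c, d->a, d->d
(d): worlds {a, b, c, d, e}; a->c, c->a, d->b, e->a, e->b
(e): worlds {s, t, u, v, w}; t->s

(c)

Frame correspondent (Sahlqvist): forall x forall y (Rxy -> Ryy) — i.e. shift-reflexivity.
(a): fails — Rus but not Rss.
(b): fails — Rw0w4 but not Rw4w4.
(c): satisfies the condition.
(d): fails — Reb but not Rbb.
(e): fails — Rts but not Rss.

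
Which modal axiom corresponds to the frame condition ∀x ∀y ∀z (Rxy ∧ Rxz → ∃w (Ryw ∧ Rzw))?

This is convergence; the standard corresponding axiom is .2: ◇□q → □◇q.
Suppose ◇□q→□◇q is valid. Take Rxy, Rxz and set V(q)={w : Ryw}. Then □q at y so ◇□q at x, so □◇q at x, so ◇q at z, giving w with Rzw and Ryw.

◇□q → □◇q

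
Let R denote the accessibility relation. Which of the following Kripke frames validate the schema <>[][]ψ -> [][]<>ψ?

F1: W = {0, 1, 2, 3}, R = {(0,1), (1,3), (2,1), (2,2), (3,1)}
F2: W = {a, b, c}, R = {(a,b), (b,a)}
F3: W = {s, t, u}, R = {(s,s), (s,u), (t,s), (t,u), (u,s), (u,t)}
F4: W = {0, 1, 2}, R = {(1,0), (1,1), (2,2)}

F2, F3

The schema corresponds to a generalized confluence (Geach) condition: forall x forall y forall z ((xRy & x R^2 z) -> exists w (y R^2 w & zRw)).
F1: fails — 2R1, 2R²1 but no w with 1R²w and 1Rw.
F2: satisfies the condition.
F3: satisfies the condition.
F4: fails — 1R0, 1R²0 but no w with 0R²w and 0Rw.
Valid on: F2, F3.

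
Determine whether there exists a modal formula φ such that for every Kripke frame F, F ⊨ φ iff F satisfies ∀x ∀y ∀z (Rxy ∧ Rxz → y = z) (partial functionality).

This is a Sahlqvist condition; the CD axiom ◇p → □p defines it.
Suppose ◇p→□p is valid. Take Rxy, Rxz and set V(p)={y}. Then ◇p at x, so □p at x, so p at z, i.e. z=y.

Definable; ◇p → □p defines it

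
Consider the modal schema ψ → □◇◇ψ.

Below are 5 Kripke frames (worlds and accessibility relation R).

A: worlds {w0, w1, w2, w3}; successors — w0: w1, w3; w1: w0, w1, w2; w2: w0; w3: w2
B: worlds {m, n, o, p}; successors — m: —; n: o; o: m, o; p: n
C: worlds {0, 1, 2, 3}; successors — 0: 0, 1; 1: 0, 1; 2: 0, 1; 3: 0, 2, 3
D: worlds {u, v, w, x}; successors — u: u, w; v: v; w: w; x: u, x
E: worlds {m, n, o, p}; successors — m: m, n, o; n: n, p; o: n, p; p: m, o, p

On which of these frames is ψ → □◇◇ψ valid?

A, E

The schema corresponds to a generalized confluence (Geach) condition: ∀x ∀z (xRz → ∃w (x = w ∧ zR²w)).
A: satisfies the condition.
B: fails — nRo but no w with n=w and oR²w.
C: fails — 2R0 but no w with 2=w and 0R²w.
D: fails — uRw but no t with u=t and wR²t.
E: satisfies the condition.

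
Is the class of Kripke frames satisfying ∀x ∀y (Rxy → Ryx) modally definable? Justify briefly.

This is a Sahlqvist condition; the B axiom q → □◇q defines it.

Definable; q → □◇q defines it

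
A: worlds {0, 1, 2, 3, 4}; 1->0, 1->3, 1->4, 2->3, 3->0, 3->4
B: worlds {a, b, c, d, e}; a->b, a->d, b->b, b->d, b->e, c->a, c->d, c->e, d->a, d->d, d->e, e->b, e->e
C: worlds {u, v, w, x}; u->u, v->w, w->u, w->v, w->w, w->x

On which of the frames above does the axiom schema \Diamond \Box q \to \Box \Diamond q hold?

This is the axiom for convergence; its first-order frame correspondent is \forall x \forall y \forall z (Rxy \wedge Rxz \to \exists w (Ryw \wedge Rzw)).
A: fails — R10 and R10 but 0 and 0 have no common successor.
B: ✓.
C: fails — Rww and Rwx but w and x have no common successor.

B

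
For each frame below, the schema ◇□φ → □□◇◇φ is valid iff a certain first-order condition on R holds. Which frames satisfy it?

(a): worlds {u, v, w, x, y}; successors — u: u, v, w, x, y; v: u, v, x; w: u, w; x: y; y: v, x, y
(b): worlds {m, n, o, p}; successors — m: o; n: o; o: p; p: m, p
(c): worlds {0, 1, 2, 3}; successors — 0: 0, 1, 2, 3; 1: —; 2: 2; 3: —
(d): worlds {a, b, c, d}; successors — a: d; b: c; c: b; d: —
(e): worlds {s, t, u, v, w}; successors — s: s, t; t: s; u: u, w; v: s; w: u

(d), (e)

This is the axiom for a generalized confluence (Geach) condition; its first-order frame correspondent is ∀x ∀y ∀z ((xRy ∧ xR²z) → ∃w (yRw ∧ zR²w)).
(a): fails — uRw, uR²x but no t with wRt and xR²t.
(b): fails — pRm, pR²m but no w with mRw and mR²w.
(c): fails — 0R0, 0R²1 but no w with 0Rw and 1R²w.
(d): satisfies the condition.
(e): satisfies the condition.
Valid on: (d), (e).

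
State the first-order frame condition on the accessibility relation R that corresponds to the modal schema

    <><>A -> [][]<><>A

forall x forall y forall z ((x R^2 y & x R^2 z) -> exists w (y = w & z R^2 w))

This is a Sahlqvist (Geach-type) schema ◇^2□^0A → □^2◇^2A.
First-order correspondent: forall x forall y forall z ((x R^2 y & x R^2 z) -> exists w (y = w & z R^2 w)).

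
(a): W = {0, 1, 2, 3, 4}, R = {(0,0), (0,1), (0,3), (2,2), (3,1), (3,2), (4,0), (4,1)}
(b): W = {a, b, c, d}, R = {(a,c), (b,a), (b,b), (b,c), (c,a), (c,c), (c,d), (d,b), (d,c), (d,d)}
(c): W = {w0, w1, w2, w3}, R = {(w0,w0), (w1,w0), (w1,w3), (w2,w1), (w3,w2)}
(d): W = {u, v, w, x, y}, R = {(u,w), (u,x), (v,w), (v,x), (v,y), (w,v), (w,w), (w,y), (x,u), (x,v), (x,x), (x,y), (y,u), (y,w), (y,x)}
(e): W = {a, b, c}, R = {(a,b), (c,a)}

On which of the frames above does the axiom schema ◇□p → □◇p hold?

The schema corresponds to convergence: ∀x ∀y ∀z (Rxy ∧ Rxz → ∃w (Ryw ∧ Rzw)).
(a): fails — R00 and R01 but 0 and 1 have no common successor.
(b): holds.
(c): fails — Rw1w0 and Rw1w3 but w0 and w3 have no common successor.
(d): holds.
(e): fails — Rab and Rab but b and b have no common successor.

(b), (d)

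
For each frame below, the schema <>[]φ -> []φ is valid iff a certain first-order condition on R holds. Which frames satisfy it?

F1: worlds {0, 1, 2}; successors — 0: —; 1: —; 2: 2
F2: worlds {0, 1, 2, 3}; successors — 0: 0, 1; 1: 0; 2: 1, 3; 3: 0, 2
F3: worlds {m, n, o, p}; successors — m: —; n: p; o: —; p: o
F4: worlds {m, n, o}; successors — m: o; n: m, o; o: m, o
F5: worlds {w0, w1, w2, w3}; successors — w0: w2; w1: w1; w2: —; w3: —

This is the axiom for the Euclidean property; its first-order frame correspondent is forall x forall y forall z (Rxy & Rxz -> Ryz).
F1: holds.
F2: fails — R01 and R01 but not R11.
F3: fails — Rnp and Rnp but not Rpp.
F4: fails — Rnm and Rnm but not Rmm.
F5: fails — Rw0w2 and Rw0w2 but not Rw2w2.

F1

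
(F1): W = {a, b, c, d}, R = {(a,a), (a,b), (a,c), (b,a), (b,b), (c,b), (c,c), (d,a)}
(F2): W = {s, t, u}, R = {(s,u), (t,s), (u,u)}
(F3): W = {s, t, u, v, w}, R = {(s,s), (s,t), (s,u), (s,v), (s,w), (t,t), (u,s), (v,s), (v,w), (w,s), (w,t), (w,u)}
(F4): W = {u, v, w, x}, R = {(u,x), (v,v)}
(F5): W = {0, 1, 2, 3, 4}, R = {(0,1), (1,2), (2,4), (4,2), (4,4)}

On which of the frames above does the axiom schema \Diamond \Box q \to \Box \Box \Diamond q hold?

This is the axiom for a generalized confluence (Geach) condition; its first-order frame correspondent is \forall x \forall y \forall z ((xRy \wedge x R^2 z) \to \exists w (yRw \wedge zRw)).
(F1): condition met.
(F2): condition met.
(F3): fails — sRt, sR²u but no w* with tRw* and uRw*.
(F4): condition met.
(F5): fails — 0R1, 0R²2 but no w with 1Rw and 2Rw.

(F1), (F2), (F4)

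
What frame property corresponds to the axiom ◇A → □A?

partial functionality

This is the CD axiom.
Its frame correspondent is partial functionality — ∀x ∀y ∀z (Rxy ∧ Rxz → y = z).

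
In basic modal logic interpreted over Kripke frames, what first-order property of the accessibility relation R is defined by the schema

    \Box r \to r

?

reflexivity: \forall x Rxx

Suppose □r→r is valid. At any x set V(r)={w : Rxw}. Then □r holds at x, so r holds at x, i.e. Rxx.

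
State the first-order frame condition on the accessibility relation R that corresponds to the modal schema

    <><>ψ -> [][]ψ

This is a Sahlqvist (Geach-type) schema ◇^2□^0ψ → □^2◇^0ψ.
First-order correspondent: forall x forall y forall z ((x R^2 y & x R^2 z) -> exists w (y = w & z = w)).

forall x forall y forall z ((x R^2 y & x R^2 z) -> exists w (y = w & z = w))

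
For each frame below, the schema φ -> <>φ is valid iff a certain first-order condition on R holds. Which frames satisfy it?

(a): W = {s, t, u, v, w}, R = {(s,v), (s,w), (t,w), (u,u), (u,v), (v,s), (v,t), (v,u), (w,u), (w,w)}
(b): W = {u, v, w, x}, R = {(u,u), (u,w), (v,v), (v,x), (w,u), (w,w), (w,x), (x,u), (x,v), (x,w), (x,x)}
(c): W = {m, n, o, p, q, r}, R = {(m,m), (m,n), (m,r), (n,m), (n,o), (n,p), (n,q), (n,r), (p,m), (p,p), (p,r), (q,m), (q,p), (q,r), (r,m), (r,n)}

This is the axiom for reflexivity; its first-order frame correspondent is forall x Rxx.
(a): fails — world s does not see itself.
(b): condition met.
(c): fails — world n does not see itself.
Valid on: (b).

(b)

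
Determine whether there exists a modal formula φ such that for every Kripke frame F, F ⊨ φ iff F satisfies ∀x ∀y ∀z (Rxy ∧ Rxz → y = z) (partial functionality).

The condition is partial functionality. A defining modal formula is ◇q → □q.

Yes, by ◇q → □q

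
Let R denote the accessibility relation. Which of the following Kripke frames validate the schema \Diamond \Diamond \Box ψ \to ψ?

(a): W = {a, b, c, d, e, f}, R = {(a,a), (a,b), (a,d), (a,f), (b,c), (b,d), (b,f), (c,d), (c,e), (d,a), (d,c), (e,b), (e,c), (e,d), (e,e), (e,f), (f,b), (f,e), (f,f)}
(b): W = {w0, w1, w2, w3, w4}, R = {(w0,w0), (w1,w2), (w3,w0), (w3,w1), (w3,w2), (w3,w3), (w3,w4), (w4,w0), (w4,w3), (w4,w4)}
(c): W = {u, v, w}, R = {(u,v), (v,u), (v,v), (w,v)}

The schema corresponds to a generalized confluence (Geach) condition: \forall x \forall y (x R^2 y \to \exists w (yRw \wedge x = w)).
(a): fails — aR²b but no w with bRw and a=w.
(b): fails — w3R²w0 but no w with w0Rw and w3=w.
(c): fails — uR²u but no t with uRt and u=t.
Valid on no frame.

none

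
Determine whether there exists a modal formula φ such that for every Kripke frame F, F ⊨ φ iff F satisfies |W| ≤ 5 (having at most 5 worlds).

No — not modally definable

Any modally definable frame class is closed under disjoint unions.
Any modal formula valid on each of 6 disjoint one-world frames is valid on their disjoint union (validity is preserved under disjoint unions). Each one-world frame has |W|=1≤5, but the union has |W|=6.
Hence having at most 5 worlds is not modally definable.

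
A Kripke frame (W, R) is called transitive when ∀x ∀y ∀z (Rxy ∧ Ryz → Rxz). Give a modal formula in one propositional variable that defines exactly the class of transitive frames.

□q → □□q

This is transitivity; the standard corresponding axiom is 4: □q → □□q.
Suppose □q→□□q is valid. Take Rxy, Ryz and set V(q)={w : Rxw}. Then □q at x, so □□q at x, so □q at y, so q at z, i.e. Rxz.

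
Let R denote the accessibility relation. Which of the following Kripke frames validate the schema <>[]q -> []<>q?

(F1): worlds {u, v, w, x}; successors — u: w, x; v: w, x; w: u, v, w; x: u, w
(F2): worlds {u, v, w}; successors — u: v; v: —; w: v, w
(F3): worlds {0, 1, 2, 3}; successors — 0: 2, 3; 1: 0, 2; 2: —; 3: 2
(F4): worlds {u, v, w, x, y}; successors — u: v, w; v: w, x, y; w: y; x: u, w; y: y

(F1)

The schema corresponds to convergence: forall x forall y forall z (Rxy & Rxz -> exists w (Ryw & Rzw)).
(F1): condition met.
(F2): fails — Ruv and Ruv but v and v have no common successor.
(F3): fails — R02 and R02 but 2 and 2 have no common successor.
(F4): fails — Rvw and Rvx but w and x have no common successor.
Valid on: (F1).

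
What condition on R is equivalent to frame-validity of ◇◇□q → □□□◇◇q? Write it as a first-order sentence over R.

∀x ∀y ∀z ((xR²y ∧ xR³z) → ∃w (yRw ∧ zR²w))

This is a Sahlqvist (Geach-type) schema ◇^2□^1q → □^3◇^2q.
First-order correspondent: ∀x ∀y ∀z ((xR²y ∧ xR³z) → ∃w (yRw ∧ zR²w)).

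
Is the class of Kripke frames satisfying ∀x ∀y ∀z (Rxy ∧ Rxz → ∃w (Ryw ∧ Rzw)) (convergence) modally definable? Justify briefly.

Yes: it is convergence, defined by the .2 schema ◇□q → □◇q.
Suppose ◇□q→□◇q is valid. Take Rxy, Rxz and set V(q)={w : Ryw}. Then □q at y so ◇□q at x, so □◇q at x, so ◇q at z, giving w with Rzw and Ryw.

Definable; ◇□q → □◇q defines it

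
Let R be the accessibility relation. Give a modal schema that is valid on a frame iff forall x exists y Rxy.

A defining formula is □p → ◇p (the D axiom).
Suppose □p→◇p is valid. At any x set V(p)=W. Then □p at x, so ◇p at x, so x has a successor.

□p → ◇p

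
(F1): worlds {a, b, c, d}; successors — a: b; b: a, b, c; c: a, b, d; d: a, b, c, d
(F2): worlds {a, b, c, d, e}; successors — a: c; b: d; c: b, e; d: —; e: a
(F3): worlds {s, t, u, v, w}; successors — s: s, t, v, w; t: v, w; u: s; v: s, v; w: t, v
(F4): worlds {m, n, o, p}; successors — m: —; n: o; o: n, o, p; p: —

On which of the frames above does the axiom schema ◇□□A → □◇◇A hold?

This is the axiom for a generalized confluence (Geach) condition; its first-order frame correspondent is ∀x ∀y ∀z ((xRy ∧ xRz) → ∃w (yR²w ∧ zR²w)).
(F1): satisfies the condition.
(F2): fails — bRd, bRd but no w with dR²w and dR²w.
(F3): satisfies the condition.
(F4): fails — oRn, oRp but no w with nR²w and pR²w.
Valid on: (F1), (F3).

(F1), (F3)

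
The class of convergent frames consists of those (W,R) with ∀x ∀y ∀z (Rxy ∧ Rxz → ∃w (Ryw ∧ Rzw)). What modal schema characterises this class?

The condition is convergence. The .2 schema ◇□q → □◇q defines it.
Suppose ◇□q→□◇q is valid. Take Rxy, Rxz and set V(q)={w : Ryw}. Then □q at y so ◇□q at x, so □◇q at x, so ◇q at z, giving w with Rzw and Ryw.

◇□q → □◇q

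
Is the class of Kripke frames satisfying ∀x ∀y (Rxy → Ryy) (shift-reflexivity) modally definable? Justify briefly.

Yes: it is shift-reflexivity, defined by the T□ schema □(□q → q).
Suppose □(□q→q) is valid. Take Rxy and set V(q)={w : Ryw}. Then at y, □q holds; since □(□q→q) at x, □q→q at y, so q at y, i.e. Ryy.

Definable; □(□q → q) defines it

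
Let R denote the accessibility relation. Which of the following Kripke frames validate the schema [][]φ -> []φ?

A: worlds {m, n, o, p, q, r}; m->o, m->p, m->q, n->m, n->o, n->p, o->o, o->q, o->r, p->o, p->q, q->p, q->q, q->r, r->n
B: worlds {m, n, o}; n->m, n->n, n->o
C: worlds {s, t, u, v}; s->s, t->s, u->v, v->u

The schema corresponds to density: forall x forall y (Rxy -> exists z (Rxz & Rzy)).
A: fails — Rrn but no z with Rrz and Rzn.
B: condition met.
C: fails — Rvu but no z with Rvz and Rzu.
Valid on: B.

B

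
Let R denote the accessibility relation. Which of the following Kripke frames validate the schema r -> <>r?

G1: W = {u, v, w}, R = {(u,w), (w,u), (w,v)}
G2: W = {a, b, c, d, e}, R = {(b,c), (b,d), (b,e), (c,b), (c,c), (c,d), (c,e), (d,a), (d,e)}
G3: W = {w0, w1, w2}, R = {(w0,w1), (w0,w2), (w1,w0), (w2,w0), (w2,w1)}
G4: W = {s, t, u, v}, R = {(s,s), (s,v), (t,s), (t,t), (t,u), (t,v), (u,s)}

Frame correspondent (Sahlqvist): forall x Rxx — i.e. reflexivity.
G1: fails — world u does not see itself.
G2: fails — world a does not see itself.
G3: fails — world w0 does not see itself.
G4: fails — world u does not see itself.
Valid on no frame.

none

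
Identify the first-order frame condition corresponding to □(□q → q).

shift-reflexivity: ∀x ∀y (Rxy → Ryy)

Suppose □(□q→q) is valid. Take Rxy and set V(q)={w : Ryw}. Then at y, □q holds; since □(□q→q) at x, □q→q at y, so q at y, i.e. Ryy.
Conversely, any frame satisfying ∀x ∀y (Rxy → Ryy) validates the schema.
So the correspondent is shift-reflexivity.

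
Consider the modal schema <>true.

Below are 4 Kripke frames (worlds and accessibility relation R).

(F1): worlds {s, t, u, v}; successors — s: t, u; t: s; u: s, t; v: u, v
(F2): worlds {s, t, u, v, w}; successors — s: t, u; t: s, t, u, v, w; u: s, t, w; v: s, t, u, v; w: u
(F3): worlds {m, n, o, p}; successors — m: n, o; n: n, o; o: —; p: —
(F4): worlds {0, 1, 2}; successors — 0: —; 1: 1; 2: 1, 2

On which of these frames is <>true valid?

(F1), (F2)

The schema corresponds to seriality: forall x exists y Rxy.
(F1): condition met.
(F2): condition met.
(F3): fails — world o has no successor.
(F4): fails — world 0 has no successor.
Valid on: (F1), (F2).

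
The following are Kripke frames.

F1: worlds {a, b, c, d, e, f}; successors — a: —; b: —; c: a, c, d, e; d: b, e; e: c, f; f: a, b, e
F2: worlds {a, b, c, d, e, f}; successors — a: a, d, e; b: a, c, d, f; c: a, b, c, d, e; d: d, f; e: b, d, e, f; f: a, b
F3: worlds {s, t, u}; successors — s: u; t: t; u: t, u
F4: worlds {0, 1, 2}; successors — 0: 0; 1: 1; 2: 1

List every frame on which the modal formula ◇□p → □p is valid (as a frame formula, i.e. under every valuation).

Frame correspondent (Sahlqvist): ∀x ∀y ∀z (Rxy ∧ Rxz → Ryz) — i.e. the Euclidean property.
F1: fails — Rcd and Rcc but not Rdc.
F2: fails — Rae and Raa but not Rea.
F3: fails — Rut and Ruu but not Rtu.
F4: satisfies the condition.

F4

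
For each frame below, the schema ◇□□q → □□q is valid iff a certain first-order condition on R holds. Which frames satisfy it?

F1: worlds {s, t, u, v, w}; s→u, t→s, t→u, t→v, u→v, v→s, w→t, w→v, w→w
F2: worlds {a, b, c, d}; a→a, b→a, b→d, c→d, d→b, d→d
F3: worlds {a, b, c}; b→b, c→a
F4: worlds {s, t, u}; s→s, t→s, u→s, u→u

F3

This is the axiom for a generalized confluence (Geach) condition; its first-order frame correspondent is ∀x ∀y ∀z ((xRy ∧ xR²z) → ∃w (yR²w ∧ z = w)).
F1: fails — sRu, sR²v but no w* with uR²w* and v=w*.
F2: fails — bRa, bR²b but no w with aR²w and b=w.
F3: condition met.
F4: fails — uRs, uR²u but no w with sR²w and u=w.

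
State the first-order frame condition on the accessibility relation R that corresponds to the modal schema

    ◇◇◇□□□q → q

This is a Sahlqvist (Geach-type) schema ◇^3□^3q → □^0◇^0q.
First-order correspondent: ∀x ∀y (xR³y → ∃w (yR³w ∧ x = w)).

∀x ∀y (xR³y → ∃w (yR³w ∧ x = w))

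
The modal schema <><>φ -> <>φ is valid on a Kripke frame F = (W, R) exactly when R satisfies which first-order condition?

Transitivity

Replacing φ by ¬φ and contraposing gives the equivalent schema □φ → □□φ.
Suppose □φ→□□φ is valid. Take Rxy, Ryz and set V(φ)={w : Rxw}. Then □φ at x, so □□φ at x, so □φ at y, so φ at z, i.e. Rxz.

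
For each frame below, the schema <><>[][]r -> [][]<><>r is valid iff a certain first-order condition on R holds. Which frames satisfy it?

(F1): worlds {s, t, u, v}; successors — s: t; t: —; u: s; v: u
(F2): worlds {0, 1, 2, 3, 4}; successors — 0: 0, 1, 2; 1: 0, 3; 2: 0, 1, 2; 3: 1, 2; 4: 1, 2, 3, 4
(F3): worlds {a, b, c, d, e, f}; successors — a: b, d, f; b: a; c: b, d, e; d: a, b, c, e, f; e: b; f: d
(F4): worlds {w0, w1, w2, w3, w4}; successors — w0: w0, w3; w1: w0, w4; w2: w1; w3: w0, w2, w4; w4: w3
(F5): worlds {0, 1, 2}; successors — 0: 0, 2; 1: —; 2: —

This is the axiom for a generalized confluence (Geach) condition; its first-order frame correspondent is forall x forall y forall z ((x R^2 y & x R^2 z) -> exists w (y R^2 w & z R^2 w)).
(F1): fails — uR²t, uR²t but no w with tR²w and tR²w.
(F2): ✓.
(F3): fails — aR²b, aR²e but no w with bR²w and eR²w.
(F4): ✓.
(F5): fails — 0R²0, 0R²2 but no w with 0R²w and 2R²w.
Valid on: (F2), (F4).

(F2), (F4)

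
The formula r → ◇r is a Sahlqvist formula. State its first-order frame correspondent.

Reflexivity

Equivalently (dual form): □r → r.
Suppose □r→r is valid. At any x set V(r)={w : Rxw}. Then □r holds at x, so r holds at x, i.e. Rxx.
The converse is a direct semantic check.
So the correspondent is reflexivity.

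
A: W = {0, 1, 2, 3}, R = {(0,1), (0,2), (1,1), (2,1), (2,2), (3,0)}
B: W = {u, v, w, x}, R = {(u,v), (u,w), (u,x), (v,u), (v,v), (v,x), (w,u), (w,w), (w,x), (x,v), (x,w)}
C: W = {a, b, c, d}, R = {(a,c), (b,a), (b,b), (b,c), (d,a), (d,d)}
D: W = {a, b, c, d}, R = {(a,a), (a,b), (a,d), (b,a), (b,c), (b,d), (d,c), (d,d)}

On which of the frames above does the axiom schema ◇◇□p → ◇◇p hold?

This is the axiom for a generalized confluence (Geach) condition; its first-order frame correspondent is ∀x ∀y (xR²y → ∃w (yRw ∧ xR²w)).
A: holds.
B: holds.
C: fails — bR²c but no w with cRw and bR²w.
D: fails — aR²c but no w with cRw and aR²w.

A, B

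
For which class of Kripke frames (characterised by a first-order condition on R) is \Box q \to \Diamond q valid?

Suppose □q→◇q is valid. At any x set V(q)=W. Then □q at x, so ◇q at x, so x has a successor.
The converse is a direct semantic check.
So the correspondent is seriality.

seriality: \forall x \exists y Rxy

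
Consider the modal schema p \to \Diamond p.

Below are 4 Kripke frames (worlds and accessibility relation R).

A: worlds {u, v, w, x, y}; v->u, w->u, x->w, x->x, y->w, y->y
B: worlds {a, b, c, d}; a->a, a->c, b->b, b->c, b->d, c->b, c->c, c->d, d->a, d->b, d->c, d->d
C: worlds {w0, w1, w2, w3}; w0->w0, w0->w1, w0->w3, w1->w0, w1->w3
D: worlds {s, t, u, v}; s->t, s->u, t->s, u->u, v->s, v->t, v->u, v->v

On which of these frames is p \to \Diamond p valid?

The schema corresponds to reflexivity: \forall x Rxx.
A: fails — world u does not see itself.
B: holds.
C: fails — world w1 does not see itself.
D: fails — world s does not see itself.
Valid on: B.

B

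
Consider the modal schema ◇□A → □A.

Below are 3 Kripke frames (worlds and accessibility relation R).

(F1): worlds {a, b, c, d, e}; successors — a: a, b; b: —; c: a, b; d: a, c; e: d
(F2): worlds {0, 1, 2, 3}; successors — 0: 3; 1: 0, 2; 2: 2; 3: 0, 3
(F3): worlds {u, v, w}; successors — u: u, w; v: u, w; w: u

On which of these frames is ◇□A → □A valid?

This is the axiom for a generalized confluence (Geach) condition; its first-order frame correspondent is ∀x ∀y ∀z ((xRy ∧ xRz) → ∃w (yRw ∧ z = w)).
(F1): fails — aRb, aRa but no w with bRw and a=w.
(F2): fails — 1R0, 1R0 but no w with 0Rw and 0=w.
(F3): fails — uRw, uRw but no t with wRt and w=t.

none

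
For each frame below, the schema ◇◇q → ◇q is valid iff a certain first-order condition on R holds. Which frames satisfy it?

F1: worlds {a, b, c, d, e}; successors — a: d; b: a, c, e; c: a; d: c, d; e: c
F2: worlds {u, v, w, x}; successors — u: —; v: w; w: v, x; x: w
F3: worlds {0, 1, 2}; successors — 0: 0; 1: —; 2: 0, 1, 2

F3

This is the axiom for transitivity; its first-order frame correspondent is ∀x ∀y ∀z (Rxy ∧ Ryz → Rxz).
F1: fails — Rdc and Rca but not Rda.
F2: fails — Rxw and Rwv but not Rxv.
F3: satisfies the condition.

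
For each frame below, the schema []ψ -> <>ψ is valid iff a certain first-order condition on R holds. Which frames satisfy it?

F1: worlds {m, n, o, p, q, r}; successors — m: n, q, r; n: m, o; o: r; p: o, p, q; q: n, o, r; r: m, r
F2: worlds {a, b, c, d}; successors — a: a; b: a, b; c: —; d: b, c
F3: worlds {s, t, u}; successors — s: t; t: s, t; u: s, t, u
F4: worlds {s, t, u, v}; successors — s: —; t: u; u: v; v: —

This is the axiom for seriality; its first-order frame correspondent is forall x exists y Rxy.
F1: condition met.
F2: fails — world c has no successor.
F3: condition met.
F4: fails — world s has no successor.
Valid on: F1, F3.

F1, F3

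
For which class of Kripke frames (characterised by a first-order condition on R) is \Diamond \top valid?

This is a form of the D axiom.
It corresponds to seriality: \forall x \exists y Rxy.

seriality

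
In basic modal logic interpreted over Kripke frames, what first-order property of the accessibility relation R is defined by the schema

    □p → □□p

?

This is the 4 axiom.
Its frame correspondent is transitivity — ∀x ∀y ∀z (Rxy ∧ Ryz → Rxz).

Transitivity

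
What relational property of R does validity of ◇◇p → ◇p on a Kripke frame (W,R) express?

Equivalently (dual form): □p → □□p.
Suppose □p→□□p is valid. Take Rxy, Ryz and set V(p)={w : Rxw}. Then □p at x, so □□p at x, so □p at y, so p at z, i.e. Rxz.

Transitivity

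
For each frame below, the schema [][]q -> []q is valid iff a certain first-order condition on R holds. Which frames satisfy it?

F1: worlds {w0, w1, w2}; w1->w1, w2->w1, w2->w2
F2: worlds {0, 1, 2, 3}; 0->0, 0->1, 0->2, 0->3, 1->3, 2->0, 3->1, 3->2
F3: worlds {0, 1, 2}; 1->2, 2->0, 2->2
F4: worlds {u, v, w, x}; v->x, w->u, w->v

The schema corresponds to density: forall x forall y (Rxy -> exists z (Rxz & Rzy)).
F1: holds.
F2: fails — R32 but no z with R3z and Rz2.
F3: holds.
F4: fails — Rvx but no z with Rvz and Rzx.

F1, F3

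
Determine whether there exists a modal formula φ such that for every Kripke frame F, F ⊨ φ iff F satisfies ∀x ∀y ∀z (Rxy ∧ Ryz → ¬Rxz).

If a class were modally definable it would be closed under surjective bounded morphisms (Goldblatt–Thomason).
The 5-cycle (worlds 0,1,2,3,4 with 0→1→2→3→4→0) is intransitive. Mapping every world to a single reflexive point • is a surjective bounded morphism; the reflexive point is not intransitive (R••∧R•• but R••).
So no modal formula (or set of formulas) defines exactly the intransitive frames.

No — not modally definable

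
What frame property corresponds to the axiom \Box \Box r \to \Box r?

This schema is the C4 axiom.
Its frame correspondent is density — \forall x \forall y (Rxy \to \exists z (Rxz \wedge Rzy)).

Density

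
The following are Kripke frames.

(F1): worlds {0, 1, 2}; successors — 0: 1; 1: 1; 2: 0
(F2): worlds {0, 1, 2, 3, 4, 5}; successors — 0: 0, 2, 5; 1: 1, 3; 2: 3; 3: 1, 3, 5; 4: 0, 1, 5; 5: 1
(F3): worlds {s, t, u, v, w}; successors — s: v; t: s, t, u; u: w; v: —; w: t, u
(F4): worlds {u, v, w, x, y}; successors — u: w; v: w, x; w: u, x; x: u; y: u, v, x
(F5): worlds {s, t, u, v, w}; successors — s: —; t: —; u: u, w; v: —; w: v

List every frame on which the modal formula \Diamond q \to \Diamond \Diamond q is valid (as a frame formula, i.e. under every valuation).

(F2)

The schema corresponds to a generalized confluence (Geach) condition: \forall x \forall y (xRy \to \exists w (y = w \wedge x R^2 w)).
(F1): fails — 2R0 but no w with 0=w and 2R²w.
(F2): ✓.
(F3): fails — sRv but no w* with v=w* and sR²w*.
(F4): fails — uRw but no t with w=t and uR²t.
(F5): fails — wRv but no w* with v=w* and wR²w*.
Valid on: (F2).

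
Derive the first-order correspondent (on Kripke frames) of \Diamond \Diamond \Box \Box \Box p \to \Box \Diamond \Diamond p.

\forall x \forall y \forall z ((x R^2 y \wedge xRz) \to \exists w (y R^3 w \wedge z R^2 w))

This is a Sahlqvist (Geach-type) schema ◇^2□^3p → □^1◇^2p.
First-order correspondent: \forall x \forall y \forall z ((x R^2 y \wedge xRz) \to \exists w (y R^3 w \wedge z R^2 w)).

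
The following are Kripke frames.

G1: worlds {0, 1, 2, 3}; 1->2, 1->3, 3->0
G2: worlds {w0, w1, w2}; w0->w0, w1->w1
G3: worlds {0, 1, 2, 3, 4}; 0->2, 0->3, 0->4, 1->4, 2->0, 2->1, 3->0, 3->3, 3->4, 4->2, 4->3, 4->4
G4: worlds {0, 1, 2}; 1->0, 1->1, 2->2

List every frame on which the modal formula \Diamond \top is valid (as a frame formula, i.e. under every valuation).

G3

The schema corresponds to seriality: \forall x \exists y Rxy.
G1: fails — world 0 has no successor.
G2: fails — world w2 has no successor.
G3: condition met.
G4: fails — world 0 has no successor.
Valid on: G3.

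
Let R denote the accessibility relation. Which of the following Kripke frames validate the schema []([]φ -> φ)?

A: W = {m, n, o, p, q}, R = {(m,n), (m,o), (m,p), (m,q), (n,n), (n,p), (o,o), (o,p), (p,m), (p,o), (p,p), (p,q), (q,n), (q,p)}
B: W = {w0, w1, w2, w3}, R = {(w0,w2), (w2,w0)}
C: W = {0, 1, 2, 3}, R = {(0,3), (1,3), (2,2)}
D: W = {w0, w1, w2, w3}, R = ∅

D

Frame correspondent (Sahlqvist): forall x forall y (Rxy -> Ryy) — i.e. shift-reflexivity.
A: fails — Rpm but not Rmm.
B: fails — Rw0w2 but not Rw2w2.
C: fails — R03 but not R33.
D: ✓.
Valid on: D.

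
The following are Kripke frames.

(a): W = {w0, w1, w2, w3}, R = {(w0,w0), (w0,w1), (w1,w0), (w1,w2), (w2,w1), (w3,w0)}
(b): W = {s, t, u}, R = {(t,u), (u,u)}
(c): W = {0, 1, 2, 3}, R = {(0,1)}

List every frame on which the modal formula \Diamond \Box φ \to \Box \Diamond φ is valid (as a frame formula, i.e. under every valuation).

(a), (b)

This is the axiom for convergence; its first-order frame correspondent is \forall x \forall y \forall z (Rxy \wedge Rxz \to \exists w (Ryw \wedge Rzw)).
(a): condition met.
(b): condition met.
(c): fails — R01 and R01 but 1 and 1 have no common successor.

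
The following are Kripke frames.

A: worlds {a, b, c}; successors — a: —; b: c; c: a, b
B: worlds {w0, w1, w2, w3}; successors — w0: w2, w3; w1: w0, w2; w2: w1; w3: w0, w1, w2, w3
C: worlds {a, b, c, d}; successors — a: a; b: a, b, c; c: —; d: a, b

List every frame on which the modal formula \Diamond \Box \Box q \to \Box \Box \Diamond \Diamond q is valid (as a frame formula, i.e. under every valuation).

This is the axiom for a generalized confluence (Geach) condition; its first-order frame correspondent is \forall x \forall y \forall z ((xRy \wedge x R^2 z) \to \exists w (y R^2 w \wedge z R^2 w)).
A: fails — bRc, bR²a but no w with cR²w and aR²w.
B: holds.
C: fails — bRa, bR²c but no w with aR²w and cR²w.
Valid on: B.

B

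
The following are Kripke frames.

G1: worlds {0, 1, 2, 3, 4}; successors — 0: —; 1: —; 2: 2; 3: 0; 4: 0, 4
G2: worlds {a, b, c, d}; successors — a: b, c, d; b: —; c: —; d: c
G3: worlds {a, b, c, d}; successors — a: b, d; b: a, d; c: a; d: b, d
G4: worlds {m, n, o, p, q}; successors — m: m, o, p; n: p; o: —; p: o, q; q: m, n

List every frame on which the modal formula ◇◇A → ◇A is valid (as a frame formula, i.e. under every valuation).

This is the axiom for transitivity; its first-order frame correspondent is ∀x ∀y ∀z (Rxy ∧ Ryz → Rxz).
G1: ✓.
G2: ✓.
G3: fails — Rab and Rba but not Raa.
G4: fails — Rqm and Rmo but not Rqo.

G1, G2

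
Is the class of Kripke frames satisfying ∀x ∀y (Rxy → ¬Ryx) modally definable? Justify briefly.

No

Any modally definable frame class is closed under surjective bounded morphisms.
The 4-cycle (worlds a,b,c,d with a→b→c→d→a) is asymmetric. Mapping every world to a single reflexive point • is a surjective bounded morphism, and the reflexive point is not asymmetric (R•• but asymmetry requires ¬R••).
So no modal formula (or set of formulas) defines exactly the asymmetric frames.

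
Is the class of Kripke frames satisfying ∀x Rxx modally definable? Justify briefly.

Yes: it is reflexivity, defined by the T schema □r → r.
Suppose □r→r is valid. At any x set V(r)={w : Rxw}. Then □r holds at x, so r holds at x, i.e. Rxx.

Yes, by □r → r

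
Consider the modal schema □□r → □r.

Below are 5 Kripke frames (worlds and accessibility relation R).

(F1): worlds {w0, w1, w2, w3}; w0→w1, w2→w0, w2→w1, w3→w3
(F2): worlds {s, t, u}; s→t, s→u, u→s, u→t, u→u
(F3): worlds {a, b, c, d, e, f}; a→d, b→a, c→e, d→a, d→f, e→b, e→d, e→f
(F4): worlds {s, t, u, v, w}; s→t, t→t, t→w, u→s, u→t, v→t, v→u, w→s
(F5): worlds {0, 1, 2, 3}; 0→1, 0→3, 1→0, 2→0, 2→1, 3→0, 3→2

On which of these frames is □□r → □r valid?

(F2)

This is the axiom for density; its first-order frame correspondent is ∀x ∀y (Rxy → ∃z (Rxz ∧ Rzy)).
(F1): fails — Rw0w1 but no z with Rw0z and Rzw1.
(F2): satisfies the condition.
(F3): fails — Reb but no z with Rez and Rzb.
(F4): fails — Rus but no z with Ruz and Rzs.
(F5): fails — R10 but no z with R1z and Rz0.
Valid on: (F2).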